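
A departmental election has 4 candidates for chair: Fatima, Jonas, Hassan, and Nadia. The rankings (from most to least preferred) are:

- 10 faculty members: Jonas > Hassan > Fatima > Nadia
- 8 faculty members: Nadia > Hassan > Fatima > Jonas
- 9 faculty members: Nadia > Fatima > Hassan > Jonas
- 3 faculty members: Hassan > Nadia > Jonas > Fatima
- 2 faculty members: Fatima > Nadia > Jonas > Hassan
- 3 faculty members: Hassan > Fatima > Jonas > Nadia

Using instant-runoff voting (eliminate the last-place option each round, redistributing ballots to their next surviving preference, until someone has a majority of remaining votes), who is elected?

Round 1: Fatima 2, Jonas 10, Hassan 6, Nadia 17. Eliminate Fatima.
Round 2: Jonas 10, Hassan 6, Nadia 19. Nadia has a majority.

Nadia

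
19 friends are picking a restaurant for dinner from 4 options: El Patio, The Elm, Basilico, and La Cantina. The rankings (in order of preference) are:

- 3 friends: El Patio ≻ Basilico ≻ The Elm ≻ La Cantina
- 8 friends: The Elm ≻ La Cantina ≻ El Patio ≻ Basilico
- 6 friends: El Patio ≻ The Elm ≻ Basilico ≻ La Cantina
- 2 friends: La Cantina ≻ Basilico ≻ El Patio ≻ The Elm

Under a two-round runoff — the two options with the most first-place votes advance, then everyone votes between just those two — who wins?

Round 1 first-place votes: El Patio 9, The Elm 8, Basilico 0, La Cantina 2.
El Patio and The Elm advance.
Runoff: El Patio is preferred to The Elm by 11 voters; The Elm by 8.
El Patio wins the runoff.

El Patio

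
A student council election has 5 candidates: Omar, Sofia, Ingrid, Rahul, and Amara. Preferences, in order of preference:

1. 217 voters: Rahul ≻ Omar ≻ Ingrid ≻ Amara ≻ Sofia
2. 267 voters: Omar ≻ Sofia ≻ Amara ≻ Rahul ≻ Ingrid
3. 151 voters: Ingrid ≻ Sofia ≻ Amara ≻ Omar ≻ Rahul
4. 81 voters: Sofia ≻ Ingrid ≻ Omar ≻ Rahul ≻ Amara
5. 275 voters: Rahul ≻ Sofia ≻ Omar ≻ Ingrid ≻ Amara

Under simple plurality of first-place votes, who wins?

Rahul

First-place votes: Omar 267, Sofia 81, Ingrid 151, Rahul 492, Amara 0.
Rahul has the most first-place votes.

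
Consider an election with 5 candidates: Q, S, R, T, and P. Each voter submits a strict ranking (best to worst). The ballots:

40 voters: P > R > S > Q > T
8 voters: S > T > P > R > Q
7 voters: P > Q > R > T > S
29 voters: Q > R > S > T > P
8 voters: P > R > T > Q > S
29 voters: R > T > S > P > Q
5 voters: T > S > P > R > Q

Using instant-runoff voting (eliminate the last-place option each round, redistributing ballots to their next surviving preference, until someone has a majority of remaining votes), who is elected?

Round 1: Q 29, S 8, R 29, T 5, P 55. Eliminate T.
Round 2: Q 29, S 13, R 29, P 55. Eliminate S.
Round 3: Q 29, R 29, P 68. P has a majority.

P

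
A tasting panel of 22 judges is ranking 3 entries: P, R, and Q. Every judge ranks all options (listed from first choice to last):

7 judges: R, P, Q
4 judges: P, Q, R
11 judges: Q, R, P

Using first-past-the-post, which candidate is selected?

First-place votes: P 4, R 7, Q 11.
Q has the most first-place votes.

Q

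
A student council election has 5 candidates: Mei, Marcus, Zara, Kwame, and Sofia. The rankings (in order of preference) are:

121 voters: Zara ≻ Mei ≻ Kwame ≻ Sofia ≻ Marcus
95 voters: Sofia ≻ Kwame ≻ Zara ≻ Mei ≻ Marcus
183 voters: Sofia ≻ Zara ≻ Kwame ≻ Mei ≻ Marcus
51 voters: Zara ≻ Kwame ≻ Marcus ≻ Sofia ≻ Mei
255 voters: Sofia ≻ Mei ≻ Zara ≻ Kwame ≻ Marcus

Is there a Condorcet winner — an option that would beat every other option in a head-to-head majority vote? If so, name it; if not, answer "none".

Sofia

Sofia vs Mei: 584–121 for Sofia.
Sofia vs Marcus: 654–51 for Sofia.
Sofia vs Zara: 533–172 for Sofia.
Sofia vs Kwame: 533–172 for Sofia.
Sofia beats every other option head-to-head.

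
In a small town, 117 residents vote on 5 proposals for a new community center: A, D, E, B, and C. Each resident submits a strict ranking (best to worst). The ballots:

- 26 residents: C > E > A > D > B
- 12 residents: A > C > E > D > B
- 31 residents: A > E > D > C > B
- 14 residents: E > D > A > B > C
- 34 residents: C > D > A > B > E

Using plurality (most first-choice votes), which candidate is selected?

C

First-place votes: A 43, D 0, E 14, B 0, C 60.
C has the most first-place votes.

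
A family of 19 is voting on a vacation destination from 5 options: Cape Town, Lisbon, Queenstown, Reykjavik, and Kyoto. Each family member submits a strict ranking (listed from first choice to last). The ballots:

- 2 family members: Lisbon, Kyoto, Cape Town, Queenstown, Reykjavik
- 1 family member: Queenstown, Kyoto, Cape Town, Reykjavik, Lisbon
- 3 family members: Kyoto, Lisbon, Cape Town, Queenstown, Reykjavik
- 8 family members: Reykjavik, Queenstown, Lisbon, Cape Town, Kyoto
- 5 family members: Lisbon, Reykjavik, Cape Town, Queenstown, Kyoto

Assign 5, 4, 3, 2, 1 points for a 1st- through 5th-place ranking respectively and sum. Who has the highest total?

Lisbon

Cape Town: 2·3 + 1·3 + 3·3 + 8·2 + 5·3 = 49
Lisbon: 2·5 + 1·1 + 3·4 + 8·3 + 5·5 = 72
Queenstown: 2·2 + 1·5 + 3·2 + 8·4 + 5·2 = 57
Reykjavik: 2·1 + 1·2 + 3·1 + 8·5 + 5·4 = 67
Kyoto: 2·4 + 1·4 + 3·5 + 8·1 + 5·1 = 40
Lisbon has the highest Borda score (72).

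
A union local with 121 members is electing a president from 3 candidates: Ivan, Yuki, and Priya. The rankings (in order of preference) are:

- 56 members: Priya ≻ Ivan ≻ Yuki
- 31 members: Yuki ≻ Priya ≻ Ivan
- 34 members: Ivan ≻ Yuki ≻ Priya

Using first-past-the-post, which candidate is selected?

First-place votes: Ivan 34, Yuki 31, Priya 56.
Priya has the most first-place votes.

Priya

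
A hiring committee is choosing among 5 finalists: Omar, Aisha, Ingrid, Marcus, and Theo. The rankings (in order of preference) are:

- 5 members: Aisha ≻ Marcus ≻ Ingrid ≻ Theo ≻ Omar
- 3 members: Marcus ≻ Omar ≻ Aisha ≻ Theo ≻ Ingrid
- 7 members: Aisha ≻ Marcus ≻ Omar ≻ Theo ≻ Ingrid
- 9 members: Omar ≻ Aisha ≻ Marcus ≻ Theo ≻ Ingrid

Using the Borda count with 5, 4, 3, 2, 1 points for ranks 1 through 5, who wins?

Aisha

Omar: 5·1 + 3·4 + 7·3 + 9·5 = 83
Aisha: 5·5 + 3·3 + 7·5 + 9·4 = 105
Ingrid: 5·3 + 3·1 + 7·1 + 9·1 = 34
Marcus: 5·4 + 3·5 + 7·4 + 9·3 = 90
Theo: 5·2 + 3·2 + 7·2 + 9·2 = 48
Aisha has the highest Borda score (105).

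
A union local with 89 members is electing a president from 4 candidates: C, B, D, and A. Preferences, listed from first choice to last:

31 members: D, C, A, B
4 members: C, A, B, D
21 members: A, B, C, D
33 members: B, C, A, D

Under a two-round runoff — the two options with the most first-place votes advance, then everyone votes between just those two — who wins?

Round 1 first-place votes: C 4, B 33, D 31, A 21.
B and D advance.
Runoff: B is preferred to D by 58 voters; D by 31.
B wins the runoff.

B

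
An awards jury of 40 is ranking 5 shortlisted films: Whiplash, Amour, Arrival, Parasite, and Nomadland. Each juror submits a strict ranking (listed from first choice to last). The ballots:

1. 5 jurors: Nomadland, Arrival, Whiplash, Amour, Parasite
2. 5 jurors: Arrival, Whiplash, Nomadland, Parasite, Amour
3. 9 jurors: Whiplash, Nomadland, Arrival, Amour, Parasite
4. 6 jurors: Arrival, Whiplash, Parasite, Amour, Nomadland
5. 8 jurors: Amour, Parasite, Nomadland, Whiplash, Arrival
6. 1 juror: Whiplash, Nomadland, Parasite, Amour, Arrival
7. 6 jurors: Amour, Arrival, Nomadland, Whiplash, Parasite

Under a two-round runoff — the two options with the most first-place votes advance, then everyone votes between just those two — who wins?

Round 1 first-place votes: Whiplash 10, Amour 14, Arrival 11, Parasite 0, Nomadland 5.
Amour and Arrival advance.
Runoff: Amour is preferred to Arrival by 15 voters; Arrival by 25.
Arrival wins the runoff.

Arrival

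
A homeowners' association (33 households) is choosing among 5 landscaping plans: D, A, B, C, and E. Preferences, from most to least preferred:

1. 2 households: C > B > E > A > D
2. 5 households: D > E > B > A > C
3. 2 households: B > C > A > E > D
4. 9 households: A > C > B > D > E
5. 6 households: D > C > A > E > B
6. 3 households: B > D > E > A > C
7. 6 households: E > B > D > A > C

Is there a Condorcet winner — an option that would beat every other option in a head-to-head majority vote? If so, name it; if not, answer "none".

Checking pairwise contests:
B beats D 22–11.
D beats A 20–13.
C beats B 17–16.
D beats C 20–13.
D beats E 23–10.
Every option loses at least one head-to-head, so there is no Condorcet winner.

none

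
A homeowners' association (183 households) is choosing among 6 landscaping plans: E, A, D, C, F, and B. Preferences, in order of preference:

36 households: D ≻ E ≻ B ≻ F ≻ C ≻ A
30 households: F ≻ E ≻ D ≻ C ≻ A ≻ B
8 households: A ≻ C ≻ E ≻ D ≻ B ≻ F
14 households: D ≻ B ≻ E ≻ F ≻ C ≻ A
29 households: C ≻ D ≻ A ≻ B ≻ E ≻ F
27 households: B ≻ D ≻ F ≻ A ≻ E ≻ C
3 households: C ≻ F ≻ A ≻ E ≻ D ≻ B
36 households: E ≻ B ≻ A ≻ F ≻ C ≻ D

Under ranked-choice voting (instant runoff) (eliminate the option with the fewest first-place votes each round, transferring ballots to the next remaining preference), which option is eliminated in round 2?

Round 1: E 36, A 8, D 50, C 32, F 30, B 27. Eliminate A.
Round 2: E 36, D 50, C 40, F 30, B 27. Eliminate B.

B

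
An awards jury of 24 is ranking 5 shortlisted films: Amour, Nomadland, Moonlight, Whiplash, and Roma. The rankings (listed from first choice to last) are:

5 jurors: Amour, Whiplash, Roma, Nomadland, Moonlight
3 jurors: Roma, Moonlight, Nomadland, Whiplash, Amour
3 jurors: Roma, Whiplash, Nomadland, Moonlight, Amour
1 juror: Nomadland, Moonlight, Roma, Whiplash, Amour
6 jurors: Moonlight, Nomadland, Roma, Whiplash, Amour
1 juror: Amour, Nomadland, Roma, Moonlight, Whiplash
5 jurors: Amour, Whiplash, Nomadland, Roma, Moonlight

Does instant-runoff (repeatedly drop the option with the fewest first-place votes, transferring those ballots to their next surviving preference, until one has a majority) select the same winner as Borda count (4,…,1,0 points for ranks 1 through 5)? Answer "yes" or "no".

Instant-runoff — R1 Amour 11, Nomadland 1, Moonlight 6, Whiplash 0, Roma 6 (Whiplash out); R2 Amour 11, Nomadland 1, Moonlight 6, Roma 6 (Nomadland out); R3 Amour 11, Moonlight 7, Roma 6 (Roma out); R4 Amour 11, Moonlight 13 (Moonlight winner). Winner: Moonlight.
Borda — scores: Amour 44, Nomadland 52, Moonlight 40, Whiplash 49, Roma 55. Winner: Roma.
The two methods disagree.

no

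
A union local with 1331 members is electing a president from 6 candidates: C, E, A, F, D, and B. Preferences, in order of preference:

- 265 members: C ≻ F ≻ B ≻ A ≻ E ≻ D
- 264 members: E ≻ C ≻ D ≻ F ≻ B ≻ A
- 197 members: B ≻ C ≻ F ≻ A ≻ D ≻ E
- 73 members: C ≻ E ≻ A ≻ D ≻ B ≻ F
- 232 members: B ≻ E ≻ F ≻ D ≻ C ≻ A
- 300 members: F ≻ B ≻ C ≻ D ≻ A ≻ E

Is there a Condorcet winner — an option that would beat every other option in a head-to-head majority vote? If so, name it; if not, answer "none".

none

Checking pairwise contests:
B beats C 729–602.
C beats E 835–496.
C beats A 1331–0.
C beats F 799–532.
C beats D 1099–232.
F beats B 829–502.
Every option loses at least one head-to-head, so there is no Condorcet winner.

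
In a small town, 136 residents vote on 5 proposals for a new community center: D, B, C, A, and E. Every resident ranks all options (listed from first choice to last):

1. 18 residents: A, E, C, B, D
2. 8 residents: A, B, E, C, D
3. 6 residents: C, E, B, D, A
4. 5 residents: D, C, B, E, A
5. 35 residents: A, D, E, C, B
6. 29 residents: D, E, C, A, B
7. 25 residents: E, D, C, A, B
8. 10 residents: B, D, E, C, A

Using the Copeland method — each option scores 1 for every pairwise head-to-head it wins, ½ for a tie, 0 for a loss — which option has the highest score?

D: beats B, C, A, and E → score 4.
B: loses to D, C, A, and E → score 0.
C: beats B and A; loses to D and E → score 2.
A: beats B; loses to D, C, and E → score 1.
E: beats B, C, and A; loses to D → score 3.
D has the best pairwise record.

D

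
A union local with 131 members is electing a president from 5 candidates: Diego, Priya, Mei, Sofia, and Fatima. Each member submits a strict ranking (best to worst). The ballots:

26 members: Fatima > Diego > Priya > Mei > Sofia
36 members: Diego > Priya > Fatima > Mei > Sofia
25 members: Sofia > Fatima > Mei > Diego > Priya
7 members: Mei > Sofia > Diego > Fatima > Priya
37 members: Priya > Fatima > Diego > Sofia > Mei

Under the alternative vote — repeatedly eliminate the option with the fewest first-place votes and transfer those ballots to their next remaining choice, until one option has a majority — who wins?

Diego

Round 1: Diego 36, Priya 37, Mei 7, Sofia 25, Fatima 26. Eliminate Mei.
Round 2: Diego 36, Priya 37, Sofia 32, Fatima 26. Eliminate Fatima.
Round 3: Diego 62, Priya 37, Sofia 32. Eliminate Sofia.
Round 4: Diego 94, Priya 37. Diego has a majority.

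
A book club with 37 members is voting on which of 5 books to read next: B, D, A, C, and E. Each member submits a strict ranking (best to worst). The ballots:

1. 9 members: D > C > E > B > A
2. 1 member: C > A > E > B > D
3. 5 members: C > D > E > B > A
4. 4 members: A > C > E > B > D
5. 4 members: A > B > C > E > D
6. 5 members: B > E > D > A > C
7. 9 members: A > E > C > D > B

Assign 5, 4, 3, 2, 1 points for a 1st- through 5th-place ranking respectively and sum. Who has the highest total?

B: 9·2 + 1·2 + 5·2 + 4·2 + 4·4 + 5·5 + 9·1 = 88
D: 9·5 + 1·1 + 5·4 + 4·1 + 4·1 + 5·3 + 9·2 = 107
A: 9·1 + 1·4 + 5·1 + 4·5 + 4·5 + 5·2 + 9·5 = 113
C: 9·4 + 1·5 + 5·5 + 4·4 + 4·3 + 5·1 + 9·3 = 126
E: 9·3 + 1·3 + 5·3 + 4·3 + 4·2 + 5·4 + 9·4 = 121
C has the highest Borda score (126).

C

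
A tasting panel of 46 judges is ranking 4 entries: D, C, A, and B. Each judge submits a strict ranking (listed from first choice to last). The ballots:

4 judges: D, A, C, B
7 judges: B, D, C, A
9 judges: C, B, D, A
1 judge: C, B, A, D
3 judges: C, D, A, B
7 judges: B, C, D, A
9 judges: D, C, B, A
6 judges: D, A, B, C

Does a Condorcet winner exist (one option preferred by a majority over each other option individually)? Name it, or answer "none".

Checking pairwise contests:
B beats D 24–22.
D beats C 26–20.
D beats A 45–1.
C beats B 26–20.
Every option loses at least one head-to-head, so there is no Condorcet winner.

none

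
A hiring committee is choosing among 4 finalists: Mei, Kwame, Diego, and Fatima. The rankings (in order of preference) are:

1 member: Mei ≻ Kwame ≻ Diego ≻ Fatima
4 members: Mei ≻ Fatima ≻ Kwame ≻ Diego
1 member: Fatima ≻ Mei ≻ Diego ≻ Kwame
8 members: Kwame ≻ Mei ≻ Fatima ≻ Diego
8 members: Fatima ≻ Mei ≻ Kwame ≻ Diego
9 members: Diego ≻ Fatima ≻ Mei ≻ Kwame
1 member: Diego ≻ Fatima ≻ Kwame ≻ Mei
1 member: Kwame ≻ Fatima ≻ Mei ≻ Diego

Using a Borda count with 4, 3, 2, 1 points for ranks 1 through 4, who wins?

Fatima

Mei: 1·4 + 4·4 + 1·3 + 8·3 + 8·3 + 9·2 + 1·1 + 1·2 = 92
Kwame: 1·3 + 4·2 + 1·1 + 8·4 + 8·2 + 9·1 + 1·2 + 1·4 = 75
Diego: 1·2 + 4·1 + 1·2 + 8·1 + 8·1 + 9·4 + 1·4 + 1·1 = 65
Fatima: 1·1 + 4·3 + 1·4 + 8·2 + 8·4 + 9·3 + 1·3 + 1·3 = 98
Fatima has the highest Borda score (98).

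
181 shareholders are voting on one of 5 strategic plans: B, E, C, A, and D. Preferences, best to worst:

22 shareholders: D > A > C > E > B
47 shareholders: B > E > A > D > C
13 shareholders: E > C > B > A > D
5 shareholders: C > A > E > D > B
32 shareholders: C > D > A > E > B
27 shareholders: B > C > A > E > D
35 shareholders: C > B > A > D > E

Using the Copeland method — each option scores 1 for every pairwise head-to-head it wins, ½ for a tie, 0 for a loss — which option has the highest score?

B: beats E, A, and D; loses to C → score 3.
E: beats D; loses to B, C, and A → score 1.
C: beats B, E, A, and D → score 4.
A: beats E and D; loses to B and C → score 2.
D: loses to B, E, C, and A → score 0.
C has the best pairwise record.

C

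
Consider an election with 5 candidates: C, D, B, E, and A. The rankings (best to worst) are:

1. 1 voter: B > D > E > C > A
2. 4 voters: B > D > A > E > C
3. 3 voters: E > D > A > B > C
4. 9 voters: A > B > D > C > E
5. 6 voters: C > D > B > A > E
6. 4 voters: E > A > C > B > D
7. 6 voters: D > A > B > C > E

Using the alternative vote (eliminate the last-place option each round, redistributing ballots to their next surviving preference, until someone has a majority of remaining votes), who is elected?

Round 1: C 6, D 6, B 5, E 7, A 9. Eliminate B.
Round 2: C 6, D 11, E 7, A 9. Eliminate C.
Round 3: D 17, E 7, A 9. D has a majority.

D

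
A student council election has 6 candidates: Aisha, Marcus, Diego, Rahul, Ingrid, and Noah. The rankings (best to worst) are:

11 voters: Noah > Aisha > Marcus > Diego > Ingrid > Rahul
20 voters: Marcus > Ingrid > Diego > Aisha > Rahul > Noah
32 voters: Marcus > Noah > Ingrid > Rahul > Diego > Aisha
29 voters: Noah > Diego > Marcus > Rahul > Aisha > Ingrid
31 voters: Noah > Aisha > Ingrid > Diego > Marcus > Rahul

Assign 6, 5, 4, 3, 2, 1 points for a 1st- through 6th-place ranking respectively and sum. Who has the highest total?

Noah

Aisha: 11·5 + 20·3 + 32·1 + 29·2 + 31·5 = 360
Marcus: 11·4 + 20·6 + 32·6 + 29·4 + 31·2 = 534
Diego: 11·3 + 20·4 + 32·2 + 29·5 + 31·3 = 415
Rahul: 11·1 + 20·2 + 32·3 + 29·3 + 31·1 = 265
Ingrid: 11·2 + 20·5 + 32·4 + 29·1 + 31·4 = 403
Noah: 11·6 + 20·1 + 32·5 + 29·6 + 31·6 = 606
Noah has the highest Borda score (606).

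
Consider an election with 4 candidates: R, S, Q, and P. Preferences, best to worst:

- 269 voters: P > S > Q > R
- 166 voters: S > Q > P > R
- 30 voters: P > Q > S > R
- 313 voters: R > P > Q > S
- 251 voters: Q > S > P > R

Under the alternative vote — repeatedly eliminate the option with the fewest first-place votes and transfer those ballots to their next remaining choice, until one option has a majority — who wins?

Q

Round 1: R 313, S 166, Q 251, P 299. Eliminate S.
Round 2: R 313, Q 417, P 299. Eliminate P.
Round 3: R 313, Q 716. Q has a majority.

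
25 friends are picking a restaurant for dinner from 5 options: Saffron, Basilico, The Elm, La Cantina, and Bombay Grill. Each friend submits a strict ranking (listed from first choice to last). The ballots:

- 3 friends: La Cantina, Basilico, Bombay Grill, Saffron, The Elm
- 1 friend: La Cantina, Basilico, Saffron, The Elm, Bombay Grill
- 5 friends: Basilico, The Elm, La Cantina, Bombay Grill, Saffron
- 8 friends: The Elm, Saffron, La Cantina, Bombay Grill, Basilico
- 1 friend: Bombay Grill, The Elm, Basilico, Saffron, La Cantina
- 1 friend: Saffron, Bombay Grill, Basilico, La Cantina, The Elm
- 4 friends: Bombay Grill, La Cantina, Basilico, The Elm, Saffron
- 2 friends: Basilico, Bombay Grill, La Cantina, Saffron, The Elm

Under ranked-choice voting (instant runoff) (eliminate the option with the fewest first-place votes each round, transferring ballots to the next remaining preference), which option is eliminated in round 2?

Round 1: Saffron 1, Basilico 7, The Elm 8, La Cantina 4, Bombay Grill 5. Eliminate Saffron.
Round 2: Basilico 7, The Elm 8, La Cantina 4, Bombay Grill 6. Eliminate La Cantina.

La Cantina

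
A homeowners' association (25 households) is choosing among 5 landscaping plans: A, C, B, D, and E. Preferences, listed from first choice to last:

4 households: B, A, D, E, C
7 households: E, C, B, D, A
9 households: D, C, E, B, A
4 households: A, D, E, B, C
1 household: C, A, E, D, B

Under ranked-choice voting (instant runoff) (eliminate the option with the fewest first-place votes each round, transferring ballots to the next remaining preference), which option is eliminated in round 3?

Round 1: A 4, C 1, B 4, D 9, E 7. Eliminate C.
Round 2: A 5, B 4, D 9, E 7. Eliminate B.
Round 3: A 9, D 9, E 7. Eliminate E.

E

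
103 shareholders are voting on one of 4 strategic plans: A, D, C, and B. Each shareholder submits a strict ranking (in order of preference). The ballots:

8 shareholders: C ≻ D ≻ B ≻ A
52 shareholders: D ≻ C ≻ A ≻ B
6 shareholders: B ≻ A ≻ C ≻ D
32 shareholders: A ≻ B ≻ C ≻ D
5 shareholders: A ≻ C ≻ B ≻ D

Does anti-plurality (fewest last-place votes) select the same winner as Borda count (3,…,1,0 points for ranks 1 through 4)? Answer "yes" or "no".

Anti-plurality — last-place votes: A 8, D 43, C 0, B 52. Winner: C.
Borda — scores: A 175, D 172, C 176, B 95. Winner: C.
The two methods agree.

yes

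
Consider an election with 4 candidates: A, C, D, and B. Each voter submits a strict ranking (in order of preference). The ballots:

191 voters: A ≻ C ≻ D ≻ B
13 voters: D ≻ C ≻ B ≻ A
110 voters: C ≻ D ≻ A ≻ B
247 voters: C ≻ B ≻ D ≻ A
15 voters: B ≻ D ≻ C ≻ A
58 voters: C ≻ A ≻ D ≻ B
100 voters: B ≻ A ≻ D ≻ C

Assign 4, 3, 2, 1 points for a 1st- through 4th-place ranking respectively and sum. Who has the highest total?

A: 191·4 + 13·1 + 110·2 + 247·1 + 15·1 + 58·3 + 100·3 = 1733
C: 191·3 + 13·3 + 110·4 + 247·4 + 15·2 + 58·4 + 100·1 = 2402
D: 191·2 + 13·4 + 110·3 + 247·2 + 15·3 + 58·2 + 100·2 = 1619
B: 191·1 + 13·2 + 110·1 + 247·3 + 15·4 + 58·1 + 100·4 = 1586
C has the highest Borda score (2402).

C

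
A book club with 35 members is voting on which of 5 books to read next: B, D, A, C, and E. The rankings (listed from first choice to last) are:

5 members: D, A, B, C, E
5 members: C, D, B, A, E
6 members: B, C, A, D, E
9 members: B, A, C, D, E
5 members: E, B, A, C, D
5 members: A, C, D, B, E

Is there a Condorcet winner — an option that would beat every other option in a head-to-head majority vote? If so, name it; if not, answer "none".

B

B vs D: 20–15 for B.
B vs A: 25–10 for B.
B vs C: 25–10 for B.
B vs E: 30–5 for B.
B beats every other option head-to-head.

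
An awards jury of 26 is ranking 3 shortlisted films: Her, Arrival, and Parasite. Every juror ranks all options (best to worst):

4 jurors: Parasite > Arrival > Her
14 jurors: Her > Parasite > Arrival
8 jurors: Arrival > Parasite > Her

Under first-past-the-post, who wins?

First-place votes: Her 14, Arrival 8, Parasite 4.
Her has the most first-place votes.

Her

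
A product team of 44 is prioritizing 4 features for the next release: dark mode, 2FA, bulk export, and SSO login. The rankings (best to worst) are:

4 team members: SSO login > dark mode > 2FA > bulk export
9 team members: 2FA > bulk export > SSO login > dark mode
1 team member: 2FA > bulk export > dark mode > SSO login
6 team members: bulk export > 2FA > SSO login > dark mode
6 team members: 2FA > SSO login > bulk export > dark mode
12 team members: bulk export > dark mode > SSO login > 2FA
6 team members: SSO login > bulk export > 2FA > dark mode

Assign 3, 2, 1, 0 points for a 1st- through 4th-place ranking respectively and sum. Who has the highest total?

bulk export

dark mode: 4·2 + 9·0 + 1·1 + 6·0 + 6·0 + 12·2 + 6·0 = 33
2FA: 4·1 + 9·3 + 1·3 + 6·2 + 6·3 + 12·0 + 6·1 = 70
bulk export: 4·0 + 9·2 + 1·2 + 6·3 + 6·1 + 12·3 + 6·2 = 92
SSO login: 4·3 + 9·1 + 1·0 + 6·1 + 6·2 + 12·1 + 6·3 = 69
bulk export has the highest Borda score (92).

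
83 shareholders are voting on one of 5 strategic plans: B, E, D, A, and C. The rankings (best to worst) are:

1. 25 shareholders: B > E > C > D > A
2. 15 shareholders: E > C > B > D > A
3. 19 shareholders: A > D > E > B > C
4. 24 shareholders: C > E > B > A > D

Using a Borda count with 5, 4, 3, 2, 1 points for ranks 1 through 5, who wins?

B: 25·5 + 15·3 + 19·2 + 24·3 = 280
E: 25·4 + 15·5 + 19·3 + 24·4 = 328
D: 25·2 + 15·2 + 19·4 + 24·1 = 180
A: 25·1 + 15·1 + 19·5 + 24·2 = 183
C: 25·3 + 15·4 + 19·1 + 24·5 = 274
E has the highest Borda score (328).

E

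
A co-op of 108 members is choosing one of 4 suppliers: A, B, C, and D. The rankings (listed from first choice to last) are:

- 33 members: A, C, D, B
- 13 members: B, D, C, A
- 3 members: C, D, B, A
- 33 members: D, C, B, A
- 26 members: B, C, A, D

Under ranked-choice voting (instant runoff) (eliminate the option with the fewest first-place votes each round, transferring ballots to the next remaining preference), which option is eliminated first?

C

Round 1: A 33, B 39, C 3, D 33. Eliminate C.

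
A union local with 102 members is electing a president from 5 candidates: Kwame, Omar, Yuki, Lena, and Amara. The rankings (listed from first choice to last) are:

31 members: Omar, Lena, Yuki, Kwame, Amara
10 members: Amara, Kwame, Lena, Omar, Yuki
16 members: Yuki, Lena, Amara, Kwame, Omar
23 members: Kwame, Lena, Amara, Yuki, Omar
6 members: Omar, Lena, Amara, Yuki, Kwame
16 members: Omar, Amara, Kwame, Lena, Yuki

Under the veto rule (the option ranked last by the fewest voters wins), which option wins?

Lena

Last-place votes: Kwame 6, Omar 39, Yuki 26, Lena 0, Amara 31.
Lena is ranked last by the fewest voters, so Lena wins.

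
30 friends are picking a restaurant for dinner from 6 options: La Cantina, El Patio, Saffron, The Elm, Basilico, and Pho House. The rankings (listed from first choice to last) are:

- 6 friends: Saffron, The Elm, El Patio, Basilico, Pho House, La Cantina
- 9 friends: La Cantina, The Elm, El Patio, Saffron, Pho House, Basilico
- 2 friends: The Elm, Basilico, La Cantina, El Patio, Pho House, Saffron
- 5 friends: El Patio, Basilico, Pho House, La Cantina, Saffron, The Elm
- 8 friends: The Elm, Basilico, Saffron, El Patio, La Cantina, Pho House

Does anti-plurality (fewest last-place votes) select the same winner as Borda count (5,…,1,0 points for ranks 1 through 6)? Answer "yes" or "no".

no

Anti-plurality — last-place votes: La Cantina 6, El Patio 0, Saffron 2, The Elm 5, Basilico 9, Pho House 8. Winner: El Patio.
Borda — scores: La Cantina 69, El Patio 90, Saffron 77, The Elm 110, Basilico 72, Pho House 32. Winner: The Elm.
The two methods disagree.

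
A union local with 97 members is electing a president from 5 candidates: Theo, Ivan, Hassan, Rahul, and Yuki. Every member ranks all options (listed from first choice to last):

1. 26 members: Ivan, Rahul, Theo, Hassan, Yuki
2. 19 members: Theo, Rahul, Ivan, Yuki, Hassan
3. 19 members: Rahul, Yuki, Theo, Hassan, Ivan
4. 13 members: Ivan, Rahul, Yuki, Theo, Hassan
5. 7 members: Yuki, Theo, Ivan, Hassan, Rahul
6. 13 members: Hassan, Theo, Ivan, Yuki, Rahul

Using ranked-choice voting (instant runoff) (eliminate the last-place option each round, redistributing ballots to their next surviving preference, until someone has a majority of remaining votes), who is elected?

Theo

Round 1: Theo 19, Ivan 39, Hassan 13, Rahul 19, Yuki 7. Eliminate Yuki.
Round 2: Theo 26, Ivan 39, Hassan 13, Rahul 19. Eliminate Hassan.
Round 3: Theo 39, Ivan 39, Rahul 19. Eliminate Rahul.
Round 4: Theo 58, Ivan 39. Theo has a majority.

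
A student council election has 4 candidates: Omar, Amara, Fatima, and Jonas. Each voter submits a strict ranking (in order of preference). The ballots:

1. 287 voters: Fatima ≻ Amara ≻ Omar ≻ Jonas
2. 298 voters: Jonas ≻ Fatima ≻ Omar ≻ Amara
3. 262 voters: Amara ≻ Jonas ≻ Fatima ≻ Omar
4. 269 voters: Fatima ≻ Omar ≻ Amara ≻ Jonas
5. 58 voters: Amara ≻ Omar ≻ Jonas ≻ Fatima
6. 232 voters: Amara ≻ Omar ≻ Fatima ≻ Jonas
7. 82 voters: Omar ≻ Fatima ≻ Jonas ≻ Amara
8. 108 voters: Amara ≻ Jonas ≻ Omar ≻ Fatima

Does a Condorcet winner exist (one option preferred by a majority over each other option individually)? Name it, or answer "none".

Fatima vs Omar: 1116–480 for Fatima.
Fatima vs Amara: 936–660 for Fatima.
Fatima vs Jonas: 870–726 for Fatima.
Fatima beats every other option head-to-head.

Fatima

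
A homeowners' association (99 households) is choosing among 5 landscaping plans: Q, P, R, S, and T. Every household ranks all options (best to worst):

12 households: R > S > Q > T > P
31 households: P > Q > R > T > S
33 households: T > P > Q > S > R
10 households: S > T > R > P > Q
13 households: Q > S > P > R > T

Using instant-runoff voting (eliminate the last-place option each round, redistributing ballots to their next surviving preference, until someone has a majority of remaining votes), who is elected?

Round 1: Q 13, P 31, R 12, S 10, T 33. Eliminate S.
Round 2: Q 13, P 31, R 12, T 43. Eliminate R.
Round 3: Q 25, P 31, T 43. Eliminate Q.
Round 4: P 44, T 55. T has a majority.

T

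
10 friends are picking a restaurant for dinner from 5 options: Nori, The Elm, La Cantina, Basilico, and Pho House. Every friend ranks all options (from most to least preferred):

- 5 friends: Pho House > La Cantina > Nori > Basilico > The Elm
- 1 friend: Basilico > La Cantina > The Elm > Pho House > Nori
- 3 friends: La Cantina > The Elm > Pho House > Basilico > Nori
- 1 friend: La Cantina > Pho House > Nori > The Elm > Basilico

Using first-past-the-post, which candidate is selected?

First-place votes: Nori 0, The Elm 0, La Cantina 4, Basilico 1, Pho House 5.
Pho House has the most first-place votes.

Pho House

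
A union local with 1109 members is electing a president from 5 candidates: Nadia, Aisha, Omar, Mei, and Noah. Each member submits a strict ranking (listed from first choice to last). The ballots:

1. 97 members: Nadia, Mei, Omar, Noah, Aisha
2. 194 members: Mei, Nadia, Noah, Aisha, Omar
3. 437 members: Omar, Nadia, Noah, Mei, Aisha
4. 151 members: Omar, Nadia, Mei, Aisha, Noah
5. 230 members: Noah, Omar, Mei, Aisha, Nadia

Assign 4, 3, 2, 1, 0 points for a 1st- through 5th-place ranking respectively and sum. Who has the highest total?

Nadia: 97·4 + 194·3 + 437·3 + 151·3 + 230·0 = 2734
Aisha: 97·0 + 194·1 + 437·0 + 151·1 + 230·1 = 575
Omar: 97·2 + 194·0 + 437·4 + 151·4 + 230·3 = 3236
Mei: 97·3 + 194·4 + 437·1 + 151·2 + 230·2 = 2266
Noah: 97·1 + 194·2 + 437·2 + 151·0 + 230·4 = 2279
Omar has the highest Borda score (3236).

Omar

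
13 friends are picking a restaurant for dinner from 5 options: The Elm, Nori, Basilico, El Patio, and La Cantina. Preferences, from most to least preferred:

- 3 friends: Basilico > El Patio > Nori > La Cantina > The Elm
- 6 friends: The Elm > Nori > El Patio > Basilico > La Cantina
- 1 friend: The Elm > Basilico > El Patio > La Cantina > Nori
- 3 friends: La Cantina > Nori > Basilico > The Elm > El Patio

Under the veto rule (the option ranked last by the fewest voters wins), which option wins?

Last-place votes: The Elm 3, Nori 1, Basilico 0, El Patio 3, La Cantina 6.
Basilico is ranked last by the fewest voters, so Basilico wins.

Basilico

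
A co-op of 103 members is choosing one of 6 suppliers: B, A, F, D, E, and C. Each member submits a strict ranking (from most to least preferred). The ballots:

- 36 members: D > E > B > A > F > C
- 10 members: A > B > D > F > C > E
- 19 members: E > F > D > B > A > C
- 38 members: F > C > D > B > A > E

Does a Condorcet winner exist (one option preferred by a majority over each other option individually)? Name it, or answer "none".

none

Checking pairwise contests:
F beats B 57–46.
B beats A 93–10.
E beats F 55–48.
F beats D 57–46.
D beats E 84–19.
B beats C 65–38.
Every option loses at least one head-to-head, so there is no Condorcet winner.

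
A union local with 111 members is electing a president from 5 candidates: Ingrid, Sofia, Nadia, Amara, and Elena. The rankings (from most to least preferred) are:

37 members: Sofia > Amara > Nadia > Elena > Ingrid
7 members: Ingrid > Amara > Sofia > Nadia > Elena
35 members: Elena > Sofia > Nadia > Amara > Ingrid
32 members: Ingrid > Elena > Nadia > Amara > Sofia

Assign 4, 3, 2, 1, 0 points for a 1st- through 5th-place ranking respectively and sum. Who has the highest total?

Ingrid: 37·0 + 7·4 + 35·0 + 32·4 = 156
Sofia: 37·4 + 7·2 + 35·3 + 32·0 = 267
Nadia: 37·2 + 7·1 + 35·2 + 32·2 = 215
Amara: 37·3 + 7·3 + 35·1 + 32·1 = 199
Elena: 37·1 + 7·0 + 35·4 + 32·3 = 273
Elena has the highest Borda score (273).

Elena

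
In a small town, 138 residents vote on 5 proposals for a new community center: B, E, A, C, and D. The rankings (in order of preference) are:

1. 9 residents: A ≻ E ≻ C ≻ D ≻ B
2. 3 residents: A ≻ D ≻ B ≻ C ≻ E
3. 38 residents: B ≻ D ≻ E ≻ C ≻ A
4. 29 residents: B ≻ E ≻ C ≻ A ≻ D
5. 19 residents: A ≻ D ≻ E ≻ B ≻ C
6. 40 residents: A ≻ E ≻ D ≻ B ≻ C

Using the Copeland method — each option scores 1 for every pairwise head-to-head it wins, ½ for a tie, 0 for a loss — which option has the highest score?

A

B: beats E and C; loses to A and D → score 2.
E: beats C and D; loses to B and A → score 2.
A: beats B, E, C, and D → score 4.
C: loses to B, E, A, and D → score 0.
D: beats B and C; loses to E and A → score 2.
A has the best pairwise record.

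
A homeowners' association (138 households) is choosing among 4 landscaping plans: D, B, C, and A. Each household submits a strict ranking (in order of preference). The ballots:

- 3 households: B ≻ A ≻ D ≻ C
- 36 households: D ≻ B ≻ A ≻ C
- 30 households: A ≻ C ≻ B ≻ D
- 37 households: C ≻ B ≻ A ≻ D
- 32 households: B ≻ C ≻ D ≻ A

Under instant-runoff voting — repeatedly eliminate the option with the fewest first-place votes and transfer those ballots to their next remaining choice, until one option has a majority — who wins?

C

Round 1: D 36, B 35, C 37, A 30. Eliminate A.
Round 2: D 36, B 35, C 67. Eliminate B.
Round 3: D 39, C 99. C has a majority.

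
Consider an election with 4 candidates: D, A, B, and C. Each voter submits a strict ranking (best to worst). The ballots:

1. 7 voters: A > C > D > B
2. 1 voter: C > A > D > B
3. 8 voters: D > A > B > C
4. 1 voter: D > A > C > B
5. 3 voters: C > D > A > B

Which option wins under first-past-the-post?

D

First-place votes: D 9, A 7, B 0, C 4.
D has the most first-place votes.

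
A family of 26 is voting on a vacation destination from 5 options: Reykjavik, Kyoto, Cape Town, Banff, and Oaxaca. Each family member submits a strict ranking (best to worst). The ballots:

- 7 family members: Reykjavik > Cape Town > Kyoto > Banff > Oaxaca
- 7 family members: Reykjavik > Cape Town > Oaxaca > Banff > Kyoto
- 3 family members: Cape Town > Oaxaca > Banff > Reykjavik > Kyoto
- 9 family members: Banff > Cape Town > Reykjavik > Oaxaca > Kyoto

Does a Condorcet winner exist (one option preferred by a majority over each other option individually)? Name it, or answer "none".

Reykjavik vs Kyoto: 26–0 for Reykjavik.
Reykjavik vs Cape Town: 14–12 for Reykjavik.
Reykjavik vs Banff: 14–12 for Reykjavik.
Reykjavik vs Oaxaca: 23–3 for Reykjavik.
Reykjavik beats every other option head-to-head.

Reykjavik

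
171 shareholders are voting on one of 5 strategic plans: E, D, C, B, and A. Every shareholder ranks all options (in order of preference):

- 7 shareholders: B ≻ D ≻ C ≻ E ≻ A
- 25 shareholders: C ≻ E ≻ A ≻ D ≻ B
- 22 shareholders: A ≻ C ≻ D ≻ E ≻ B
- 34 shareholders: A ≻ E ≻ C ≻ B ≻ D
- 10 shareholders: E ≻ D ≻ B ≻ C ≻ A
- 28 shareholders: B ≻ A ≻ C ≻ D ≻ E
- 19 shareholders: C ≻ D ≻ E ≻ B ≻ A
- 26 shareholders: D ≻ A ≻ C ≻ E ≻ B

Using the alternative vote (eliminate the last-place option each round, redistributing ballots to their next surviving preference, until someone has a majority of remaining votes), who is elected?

A

Round 1: E 10, D 26, C 44, B 35, A 56. Eliminate E.
Round 2: D 36, C 44, B 35, A 56. Eliminate B.
Round 3: D 43, C 44, A 84. Eliminate D.
Round 4: C 61, A 110. A has a majority.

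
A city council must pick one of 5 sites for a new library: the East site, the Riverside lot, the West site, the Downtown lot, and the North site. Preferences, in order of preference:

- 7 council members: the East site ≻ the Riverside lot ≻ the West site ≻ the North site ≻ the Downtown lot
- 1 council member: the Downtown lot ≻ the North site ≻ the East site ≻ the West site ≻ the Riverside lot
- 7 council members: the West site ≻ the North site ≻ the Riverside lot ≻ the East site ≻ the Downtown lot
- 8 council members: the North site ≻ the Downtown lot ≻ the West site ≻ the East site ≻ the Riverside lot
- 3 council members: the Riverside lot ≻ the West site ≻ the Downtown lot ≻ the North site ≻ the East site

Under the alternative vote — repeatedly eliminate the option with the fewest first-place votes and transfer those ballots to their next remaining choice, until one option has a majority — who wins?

Round 1: the East site 7, the Riverside lot 3, the West site 7, the Downtown lot 1, the North site 8. Eliminate the Downtown lot.
Round 2: the East site 7, the Riverside lot 3, the West site 7, the North site 9. Eliminate the Riverside lot.
Round 3: the East site 7, the West site 10, the North site 9. Eliminate the East site.
Round 4: the West site 17, the North site 9. The West site has a majority.

the West site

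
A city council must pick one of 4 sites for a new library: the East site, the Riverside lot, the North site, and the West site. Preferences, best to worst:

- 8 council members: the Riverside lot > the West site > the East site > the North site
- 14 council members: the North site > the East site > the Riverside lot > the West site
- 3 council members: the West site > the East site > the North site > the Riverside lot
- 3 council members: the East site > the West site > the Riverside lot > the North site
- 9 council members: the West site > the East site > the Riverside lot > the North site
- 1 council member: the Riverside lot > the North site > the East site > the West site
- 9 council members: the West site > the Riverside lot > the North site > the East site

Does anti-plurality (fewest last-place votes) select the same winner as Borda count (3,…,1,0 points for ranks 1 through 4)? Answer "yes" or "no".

no

Anti-plurality — last-place votes: the East site 9, the Riverside lot 3, the North site 20, the West site 15. Winner: the Riverside lot.
Borda — scores: the East site 70, the Riverside lot 71, the North site 56, the West site 85. Winner: the West site.
The two methods disagree.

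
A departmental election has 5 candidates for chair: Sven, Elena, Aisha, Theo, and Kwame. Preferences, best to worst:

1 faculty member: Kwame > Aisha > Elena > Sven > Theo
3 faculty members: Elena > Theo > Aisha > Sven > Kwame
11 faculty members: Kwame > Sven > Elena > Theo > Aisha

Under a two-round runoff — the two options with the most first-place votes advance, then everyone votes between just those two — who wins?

Kwame

Round 1 first-place votes: Sven 0, Elena 3, Aisha 0, Theo 0, Kwame 12.
Kwame and Elena advance.
Runoff: Kwame is preferred to Elena by 12 voters; Elena by 3.
Kwame wins the runoff.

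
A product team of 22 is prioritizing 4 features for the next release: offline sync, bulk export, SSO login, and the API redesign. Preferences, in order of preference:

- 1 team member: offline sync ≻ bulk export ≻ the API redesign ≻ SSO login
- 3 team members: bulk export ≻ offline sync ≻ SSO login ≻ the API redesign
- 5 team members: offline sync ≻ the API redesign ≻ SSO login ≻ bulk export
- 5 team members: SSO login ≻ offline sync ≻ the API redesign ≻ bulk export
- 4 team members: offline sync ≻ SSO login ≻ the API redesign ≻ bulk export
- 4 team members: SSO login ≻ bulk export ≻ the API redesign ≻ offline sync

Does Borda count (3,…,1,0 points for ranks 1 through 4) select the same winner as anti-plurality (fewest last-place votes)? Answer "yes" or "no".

Borda — scores: offline sync 46, bulk export 19, SSO login 43, the API redesign 24. Winner: offline sync.
Anti-plurality — last-place votes: offline sync 4, bulk export 14, SSO login 1, the API redesign 3. Winner: SSO login.
The two methods disagree.

no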